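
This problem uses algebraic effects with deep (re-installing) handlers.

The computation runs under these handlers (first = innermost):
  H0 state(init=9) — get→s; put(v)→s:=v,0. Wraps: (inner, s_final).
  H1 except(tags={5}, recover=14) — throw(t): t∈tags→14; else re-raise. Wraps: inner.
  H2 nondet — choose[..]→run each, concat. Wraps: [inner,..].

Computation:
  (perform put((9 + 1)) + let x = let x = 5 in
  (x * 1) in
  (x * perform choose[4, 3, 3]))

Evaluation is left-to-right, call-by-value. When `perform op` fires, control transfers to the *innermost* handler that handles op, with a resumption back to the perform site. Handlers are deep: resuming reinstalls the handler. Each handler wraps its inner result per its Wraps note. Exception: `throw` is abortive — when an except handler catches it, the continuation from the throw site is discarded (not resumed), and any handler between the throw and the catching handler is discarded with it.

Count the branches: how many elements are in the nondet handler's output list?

Step-by-step:
put(10) @ H0 ⇒ s:=10
choose[4, 3, 3] @ H2
  branch[0] choose=4:
    H0 returns (20, 10)
    H1 returns (20, 10)
    H2 returns [(20, 10)]
  branch[1] choose=3:
    H0 returns (15, 10)
    H1 returns (15, 10)
    H2 returns [(15, 10)]
  branch[2] choose=3:
    H0 returns (15, 10)
    H1 returns (15, 10)
    H2 returns [(15, 10)]
= [(20, 10), (15, 10), (15, 10)]

Answer: 3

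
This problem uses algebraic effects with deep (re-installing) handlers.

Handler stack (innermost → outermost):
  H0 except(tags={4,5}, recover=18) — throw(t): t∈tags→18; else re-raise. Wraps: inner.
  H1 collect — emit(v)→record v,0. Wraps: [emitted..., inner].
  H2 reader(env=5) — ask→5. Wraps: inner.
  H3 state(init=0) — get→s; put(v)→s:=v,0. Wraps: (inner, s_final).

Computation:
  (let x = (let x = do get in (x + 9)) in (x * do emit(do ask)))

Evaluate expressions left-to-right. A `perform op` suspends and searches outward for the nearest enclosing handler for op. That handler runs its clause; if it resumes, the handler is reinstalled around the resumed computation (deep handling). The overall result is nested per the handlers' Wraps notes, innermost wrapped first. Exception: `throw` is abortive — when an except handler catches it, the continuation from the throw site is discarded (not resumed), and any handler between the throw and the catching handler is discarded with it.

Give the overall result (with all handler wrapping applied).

Answer: ([5, 0], 0)

Working:
get @ H3 ⇒ 0
ask @ H2 ⇒ 5
emit(5) @ H1 ⇒ out+=5
H0 returns 0
H1 returns [5, 0]
H2 returns [5, 0]
H3 returns ([5, 0], 0)
= ([5, 0], 0)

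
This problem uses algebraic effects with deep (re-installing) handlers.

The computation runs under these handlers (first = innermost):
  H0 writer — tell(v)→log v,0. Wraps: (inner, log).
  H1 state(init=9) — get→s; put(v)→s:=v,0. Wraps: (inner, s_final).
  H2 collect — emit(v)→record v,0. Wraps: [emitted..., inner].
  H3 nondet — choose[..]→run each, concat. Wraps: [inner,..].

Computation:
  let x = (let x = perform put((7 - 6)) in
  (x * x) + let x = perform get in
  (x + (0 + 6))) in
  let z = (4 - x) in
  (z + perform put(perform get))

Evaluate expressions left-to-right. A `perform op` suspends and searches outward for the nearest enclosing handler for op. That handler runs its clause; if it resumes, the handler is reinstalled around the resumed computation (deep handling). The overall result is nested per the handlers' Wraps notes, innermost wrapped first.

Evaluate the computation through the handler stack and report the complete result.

Answer: [[((-3, ()), 1)]]

Evaluation trace:
put(1) @ H1 ⇒ s:=1
get @ H1 ⇒ 1
get @ H1 ⇒ 1
put(1) @ H1 ⇒ s:=1
H0 returns (-3, ())
H1 returns ((-3, ()), 1)
H2 returns [((-3, ()), 1)]
H3 returns [[((-3, ()), 1)]]
= [[((-3, ()), 1)]]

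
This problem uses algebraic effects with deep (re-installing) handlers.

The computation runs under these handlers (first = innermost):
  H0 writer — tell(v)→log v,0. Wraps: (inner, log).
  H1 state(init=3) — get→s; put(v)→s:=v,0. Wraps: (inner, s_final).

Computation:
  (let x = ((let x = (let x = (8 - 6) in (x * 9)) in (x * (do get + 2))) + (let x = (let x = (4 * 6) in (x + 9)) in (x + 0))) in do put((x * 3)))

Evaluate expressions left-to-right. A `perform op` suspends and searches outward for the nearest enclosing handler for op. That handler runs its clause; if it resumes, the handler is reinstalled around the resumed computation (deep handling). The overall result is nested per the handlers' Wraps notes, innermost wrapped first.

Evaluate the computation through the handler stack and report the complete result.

Evaluation trace:
get @ H1 ⇒ 3
put(369) @ H1 ⇒ s:=369
H0 returns (0, ())
H1 returns ((0, ()), 369)
= ((0, ()), 369)

Answer: ((0, ()), 369)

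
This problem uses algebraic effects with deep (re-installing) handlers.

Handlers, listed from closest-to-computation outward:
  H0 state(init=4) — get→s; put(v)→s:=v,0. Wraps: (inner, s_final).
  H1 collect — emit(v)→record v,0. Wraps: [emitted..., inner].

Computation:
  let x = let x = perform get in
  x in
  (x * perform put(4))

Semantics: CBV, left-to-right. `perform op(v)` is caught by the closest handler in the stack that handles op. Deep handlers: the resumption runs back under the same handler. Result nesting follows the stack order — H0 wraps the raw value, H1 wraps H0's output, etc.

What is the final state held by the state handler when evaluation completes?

Step-by-step:
get @ H0 ⇒ 4
put(4) @ H0 ⇒ s:=4
H0 returns (0, 4)
H1 returns [(0, 4)]
= [(0, 4)]

Answer: 4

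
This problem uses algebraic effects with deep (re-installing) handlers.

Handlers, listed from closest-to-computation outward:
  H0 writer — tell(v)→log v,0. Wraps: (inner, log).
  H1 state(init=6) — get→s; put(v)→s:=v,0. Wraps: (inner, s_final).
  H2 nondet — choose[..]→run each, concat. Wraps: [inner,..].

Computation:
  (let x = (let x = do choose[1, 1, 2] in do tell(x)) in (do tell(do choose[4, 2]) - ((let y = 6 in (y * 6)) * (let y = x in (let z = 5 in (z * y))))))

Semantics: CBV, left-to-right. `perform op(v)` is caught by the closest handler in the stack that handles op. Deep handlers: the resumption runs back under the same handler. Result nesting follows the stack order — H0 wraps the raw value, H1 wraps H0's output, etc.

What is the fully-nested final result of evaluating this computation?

Step-by-step:
choose[1, 1, 2] @ H2
  branch[0] choose=1:
    tell(1) @ H0 ⇒ log+=1
    choose[4, 2] @ H2
      branch[0] choose=4:
        tell(4) @ H0 ⇒ log+=4
        H0 returns (0, (1, 4))
        H1 returns ((0, (1, 4)), 6)
        H2 returns [((0, (1, 4)), 6)]
      branch[1] choose=2:
        tell(2) @ H0 ⇒ log+=2
        H0 returns (0, (1, 2))
        H1 returns ((0, (1, 2)), 6)
        H2 returns [((0, (1, 2)), 6)]
  branch[1] choose=1:
    tell(1) @ H0 ⇒ log+=1
    choose[4, 2] @ H2
      branch[0] choose=4:
        tell(4) @ H0 ⇒ log+=4
        H0 returns (0, (1, 4))
        H1 returns ((0, (1, 4)), 6)
        H2 returns [((0, (1, 4)), 6)]
      branch[1] choose=2:
        tell(2) @ H0 ⇒ log+=2
        H0 returns (0, (1, 2))
        H1 returns ((0, (1, 2)), 6)
        H2 returns [((0, (1, 2)), 6)]
  branch[2] choose=2:
    tell(2) @ H0 ⇒ log+=2
    choose[4, 2] @ H2
      branch[0] choose=4:
        tell(4) @ H0 ⇒ log+=4
        H0 returns (0, (2, 4))
        H1 returns ((0, (2, 4)), 6)
        H2 returns [((0, (2, 4)), 6)]
      branch[1] choose=2:
        tell(2) @ H0 ⇒ log+=2
        H0 returns (0, (2, 2))
        H1 returns ((0, (2, 2)), 6)
        H2 returns [((0, (2, 2)), 6)]
= [((0, (1, 4)), 6), ((0, (1, 2)), 6), ((0, (1, 4)), 6), ((0, (1, 2)), 6), ((0, (2, 4)), 6), ((0, (2, 2)), 6)]

Answer: [((0, (1, 4)), 6), ((0, (1, 2)), 6), ((0, (1, 4)), 6), ((0, (1, 2)), 6), ((0, (2, 4)), 6), ((0, (2, 2)), 6)]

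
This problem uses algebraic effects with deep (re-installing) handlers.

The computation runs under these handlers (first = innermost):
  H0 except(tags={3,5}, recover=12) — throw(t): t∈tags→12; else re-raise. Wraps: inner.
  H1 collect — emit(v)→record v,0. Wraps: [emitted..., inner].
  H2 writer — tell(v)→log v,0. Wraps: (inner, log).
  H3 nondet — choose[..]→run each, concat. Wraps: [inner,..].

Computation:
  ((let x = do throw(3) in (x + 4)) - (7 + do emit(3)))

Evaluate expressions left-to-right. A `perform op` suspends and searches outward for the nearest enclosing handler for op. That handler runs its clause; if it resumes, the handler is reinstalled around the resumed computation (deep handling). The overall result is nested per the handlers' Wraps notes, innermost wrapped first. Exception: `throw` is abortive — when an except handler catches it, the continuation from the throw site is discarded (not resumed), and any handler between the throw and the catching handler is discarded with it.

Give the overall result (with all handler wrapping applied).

Working:
throw(3) @ H0 caught ⇒ 12
H1 returns [12]
H2 returns ([12], ())
H3 returns [([12], ())]
= [([12], ())]

Answer: [([12], ())]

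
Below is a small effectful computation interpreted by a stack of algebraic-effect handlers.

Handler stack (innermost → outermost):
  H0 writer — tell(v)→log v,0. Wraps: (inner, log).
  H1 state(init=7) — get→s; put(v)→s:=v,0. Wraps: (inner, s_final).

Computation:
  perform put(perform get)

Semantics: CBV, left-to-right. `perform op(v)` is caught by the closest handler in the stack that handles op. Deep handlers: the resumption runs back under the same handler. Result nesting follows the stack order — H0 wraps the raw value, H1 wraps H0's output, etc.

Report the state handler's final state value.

Step-by-step:
get @ H1 ⇒ 7
put(7) @ H1 ⇒ s:=7
H0 returns (0, ())
H1 returns ((0, ()), 7)
= ((0, ()), 7)

Answer: 7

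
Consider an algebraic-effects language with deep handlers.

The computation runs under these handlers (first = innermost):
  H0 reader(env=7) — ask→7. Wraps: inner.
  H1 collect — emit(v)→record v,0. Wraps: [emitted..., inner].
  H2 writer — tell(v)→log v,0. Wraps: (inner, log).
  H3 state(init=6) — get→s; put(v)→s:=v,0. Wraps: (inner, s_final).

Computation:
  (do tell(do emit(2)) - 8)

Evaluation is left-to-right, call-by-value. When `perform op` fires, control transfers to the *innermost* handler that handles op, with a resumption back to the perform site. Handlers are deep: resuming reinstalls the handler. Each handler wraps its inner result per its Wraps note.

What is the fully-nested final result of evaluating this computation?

Answer: (([2, -8], (0)), 6)

Evaluation trace:
emit(2) @ H1 ⇒ out+=2
tell(0) @ H2 ⇒ log+=0
H0 returns -8
H1 returns [2, -8]
H2 returns ([2, -8], (0))
H3 returns (([2, -8], (0)), 6)
= (([2, -8], (0)), 6)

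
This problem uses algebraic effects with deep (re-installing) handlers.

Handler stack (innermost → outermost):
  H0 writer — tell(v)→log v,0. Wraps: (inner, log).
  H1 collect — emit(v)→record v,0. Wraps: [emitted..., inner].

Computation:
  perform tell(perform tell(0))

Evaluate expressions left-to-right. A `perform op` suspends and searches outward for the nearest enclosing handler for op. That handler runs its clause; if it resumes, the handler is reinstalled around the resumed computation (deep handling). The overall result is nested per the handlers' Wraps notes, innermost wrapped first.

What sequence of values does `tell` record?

Working:
tell(0) @ H0 ⇒ log+=0
tell(0) @ H0 ⇒ log+=0
H0 returns (0, (0, 0))
H1 returns [(0, (0, 0))]
= [(0, (0, 0))]

Answer: (0, 0)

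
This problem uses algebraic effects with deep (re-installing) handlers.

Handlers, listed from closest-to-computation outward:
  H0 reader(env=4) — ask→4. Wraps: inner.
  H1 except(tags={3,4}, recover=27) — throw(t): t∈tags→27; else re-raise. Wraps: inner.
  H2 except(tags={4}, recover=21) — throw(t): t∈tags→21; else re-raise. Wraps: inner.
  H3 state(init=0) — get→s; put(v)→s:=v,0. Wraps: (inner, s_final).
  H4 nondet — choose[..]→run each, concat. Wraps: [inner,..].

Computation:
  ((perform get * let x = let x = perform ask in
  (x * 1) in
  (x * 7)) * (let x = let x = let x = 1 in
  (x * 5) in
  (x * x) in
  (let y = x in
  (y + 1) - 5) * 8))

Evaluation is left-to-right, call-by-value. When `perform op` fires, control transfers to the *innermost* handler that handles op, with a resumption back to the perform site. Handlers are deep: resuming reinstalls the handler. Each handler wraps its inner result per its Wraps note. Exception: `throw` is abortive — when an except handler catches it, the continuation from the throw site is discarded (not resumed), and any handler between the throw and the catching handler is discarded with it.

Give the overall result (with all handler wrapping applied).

Step-by-step:
get @ H3 ⇒ 0
ask @ H0 ⇒ 4
H0 returns 0
H1 returns 0
H2 returns 0
H3 returns (0, 0)
H4 returns [(0, 0)]
= [(0, 0)]

Answer: [(0, 0)]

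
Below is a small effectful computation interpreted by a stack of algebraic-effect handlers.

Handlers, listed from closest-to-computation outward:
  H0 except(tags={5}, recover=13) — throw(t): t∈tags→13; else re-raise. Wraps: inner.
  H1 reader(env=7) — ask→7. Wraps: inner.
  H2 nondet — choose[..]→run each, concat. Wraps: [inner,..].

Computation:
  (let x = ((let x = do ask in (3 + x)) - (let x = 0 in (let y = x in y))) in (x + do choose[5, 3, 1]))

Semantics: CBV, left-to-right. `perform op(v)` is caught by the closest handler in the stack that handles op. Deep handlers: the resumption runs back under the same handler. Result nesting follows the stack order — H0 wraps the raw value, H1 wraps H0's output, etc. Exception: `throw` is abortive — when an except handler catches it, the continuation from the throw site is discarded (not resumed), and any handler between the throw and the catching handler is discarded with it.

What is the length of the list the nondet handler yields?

Working:
ask @ H1 ⇒ 7
choose[5, 3, 1] @ H2
  branch[0] choose=5:
    H0 returns 15
    H1 returns 15
    H2 returns [15]
  branch[1] choose=3:
    H0 returns 13
    H1 returns 13
    H2 returns [13]
  branch[2] choose=1:
    H0 returns 11
    H1 returns 11
    H2 returns [11]
= [15, 13, 11]

Answer: 3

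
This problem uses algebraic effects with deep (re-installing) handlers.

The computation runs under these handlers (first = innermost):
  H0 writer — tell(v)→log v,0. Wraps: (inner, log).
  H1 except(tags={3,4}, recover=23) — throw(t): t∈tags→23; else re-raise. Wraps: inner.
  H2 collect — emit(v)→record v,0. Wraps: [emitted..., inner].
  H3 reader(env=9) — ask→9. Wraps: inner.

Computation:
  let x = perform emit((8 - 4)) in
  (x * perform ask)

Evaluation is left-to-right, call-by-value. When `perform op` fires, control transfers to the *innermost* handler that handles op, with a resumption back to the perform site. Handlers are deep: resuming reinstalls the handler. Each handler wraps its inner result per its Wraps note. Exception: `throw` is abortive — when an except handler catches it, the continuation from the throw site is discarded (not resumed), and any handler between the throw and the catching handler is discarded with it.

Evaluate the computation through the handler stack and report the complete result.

Evaluation trace:
emit(4) @ H2 ⇒ out+=4
ask @ H3 ⇒ 9
H0 returns (0, ())
H1 returns (0, ())
H2 returns [4, (0, ())]
H3 returns [4, (0, ())]
= [4, (0, ())]

Answer: [4, (0, ())]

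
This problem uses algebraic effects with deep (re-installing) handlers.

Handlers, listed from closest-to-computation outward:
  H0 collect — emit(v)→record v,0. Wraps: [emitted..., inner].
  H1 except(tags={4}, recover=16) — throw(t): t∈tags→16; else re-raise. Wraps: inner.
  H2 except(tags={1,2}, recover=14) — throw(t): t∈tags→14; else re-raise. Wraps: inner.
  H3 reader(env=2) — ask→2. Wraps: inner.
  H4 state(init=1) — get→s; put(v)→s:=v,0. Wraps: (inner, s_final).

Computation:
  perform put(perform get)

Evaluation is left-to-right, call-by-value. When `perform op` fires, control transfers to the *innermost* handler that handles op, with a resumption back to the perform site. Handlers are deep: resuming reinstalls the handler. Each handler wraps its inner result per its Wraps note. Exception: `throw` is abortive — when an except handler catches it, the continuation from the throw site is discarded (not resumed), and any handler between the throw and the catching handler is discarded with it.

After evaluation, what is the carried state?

Answer: 1

Working:
get @ H4 ⇒ 1
put(1) @ H4 ⇒ s:=1
H0 returns [0]
H1 returns [0]
H2 returns [0]
H3 returns [0]
H4 returns ([0], 1)
= ([0], 1)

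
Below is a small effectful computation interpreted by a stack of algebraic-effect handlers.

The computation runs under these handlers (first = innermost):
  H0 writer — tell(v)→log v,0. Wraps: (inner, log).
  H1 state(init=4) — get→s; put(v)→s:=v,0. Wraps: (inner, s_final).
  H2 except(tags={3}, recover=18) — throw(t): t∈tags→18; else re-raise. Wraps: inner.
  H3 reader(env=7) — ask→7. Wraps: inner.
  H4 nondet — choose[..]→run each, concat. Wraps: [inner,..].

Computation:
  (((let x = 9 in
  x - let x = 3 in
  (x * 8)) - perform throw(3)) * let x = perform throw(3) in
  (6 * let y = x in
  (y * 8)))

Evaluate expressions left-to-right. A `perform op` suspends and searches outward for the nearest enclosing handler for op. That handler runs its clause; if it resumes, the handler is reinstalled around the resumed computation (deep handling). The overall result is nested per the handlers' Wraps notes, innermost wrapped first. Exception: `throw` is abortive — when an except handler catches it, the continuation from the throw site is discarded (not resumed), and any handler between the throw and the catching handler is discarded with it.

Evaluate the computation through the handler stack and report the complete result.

Evaluation trace:
throw(3) @ H2 caught ⇒ 18
H3 returns 18
H4 returns [18]
= [18]

Answer: [18]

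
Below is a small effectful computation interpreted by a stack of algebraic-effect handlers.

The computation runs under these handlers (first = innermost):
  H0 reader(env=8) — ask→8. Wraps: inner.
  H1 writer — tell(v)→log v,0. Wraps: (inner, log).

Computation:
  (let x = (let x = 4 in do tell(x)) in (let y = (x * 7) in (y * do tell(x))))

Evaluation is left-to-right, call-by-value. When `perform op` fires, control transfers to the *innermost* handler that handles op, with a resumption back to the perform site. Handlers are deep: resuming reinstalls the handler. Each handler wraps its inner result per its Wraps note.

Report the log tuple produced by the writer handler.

Answer: (4, 0)

Evaluation trace:
tell(4) @ H1 ⇒ log+=4
tell(0) @ H1 ⇒ log+=0
H0 returns 0
H1 returns (0, (4, 0))
= (0, (4, 0))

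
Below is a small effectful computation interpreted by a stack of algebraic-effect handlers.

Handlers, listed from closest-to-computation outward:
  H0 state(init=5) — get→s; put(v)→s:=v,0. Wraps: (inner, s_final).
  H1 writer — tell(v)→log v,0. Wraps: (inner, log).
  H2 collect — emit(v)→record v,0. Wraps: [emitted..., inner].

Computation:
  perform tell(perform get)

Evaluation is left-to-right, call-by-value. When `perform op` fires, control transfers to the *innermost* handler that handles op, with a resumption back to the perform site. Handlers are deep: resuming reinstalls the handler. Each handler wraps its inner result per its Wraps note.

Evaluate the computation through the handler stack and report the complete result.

Evaluation trace:
get @ H0 ⇒ 5
tell(5) @ H1 ⇒ log+=5
H0 returns (0, 5)
H1 returns ((0, 5), (5))
H2 returns [((0, 5), (5))]
= [((0, 5), (5))]

Answer: [((0, 5), (5))]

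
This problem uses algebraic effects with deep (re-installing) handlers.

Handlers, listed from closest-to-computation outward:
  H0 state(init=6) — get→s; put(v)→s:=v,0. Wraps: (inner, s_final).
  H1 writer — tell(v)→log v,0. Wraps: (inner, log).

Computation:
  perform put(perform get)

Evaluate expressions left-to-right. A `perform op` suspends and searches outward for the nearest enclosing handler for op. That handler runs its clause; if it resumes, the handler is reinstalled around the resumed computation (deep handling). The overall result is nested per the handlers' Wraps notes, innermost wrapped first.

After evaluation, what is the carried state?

Evaluation trace:
get @ H0 ⇒ 6
put(6) @ H0 ⇒ s:=6
H0 returns (0, 6)
H1 returns ((0, 6), ())
= ((0, 6), ())

Answer: 6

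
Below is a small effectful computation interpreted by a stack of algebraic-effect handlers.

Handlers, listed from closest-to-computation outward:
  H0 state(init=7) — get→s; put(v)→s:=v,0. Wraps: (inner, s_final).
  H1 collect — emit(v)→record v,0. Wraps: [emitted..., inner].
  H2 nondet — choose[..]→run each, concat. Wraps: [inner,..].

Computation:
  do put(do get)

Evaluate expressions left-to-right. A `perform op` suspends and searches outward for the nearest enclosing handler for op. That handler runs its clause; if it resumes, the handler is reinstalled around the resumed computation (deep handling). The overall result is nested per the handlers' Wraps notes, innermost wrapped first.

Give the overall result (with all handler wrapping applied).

Answer: [[(0, 7)]]

Evaluation trace:
get @ H0 ⇒ 7
put(7) @ H0 ⇒ s:=7
H0 returns (0, 7)
H1 returns [(0, 7)]
H2 returns [[(0, 7)]]
= [[(0, 7)]]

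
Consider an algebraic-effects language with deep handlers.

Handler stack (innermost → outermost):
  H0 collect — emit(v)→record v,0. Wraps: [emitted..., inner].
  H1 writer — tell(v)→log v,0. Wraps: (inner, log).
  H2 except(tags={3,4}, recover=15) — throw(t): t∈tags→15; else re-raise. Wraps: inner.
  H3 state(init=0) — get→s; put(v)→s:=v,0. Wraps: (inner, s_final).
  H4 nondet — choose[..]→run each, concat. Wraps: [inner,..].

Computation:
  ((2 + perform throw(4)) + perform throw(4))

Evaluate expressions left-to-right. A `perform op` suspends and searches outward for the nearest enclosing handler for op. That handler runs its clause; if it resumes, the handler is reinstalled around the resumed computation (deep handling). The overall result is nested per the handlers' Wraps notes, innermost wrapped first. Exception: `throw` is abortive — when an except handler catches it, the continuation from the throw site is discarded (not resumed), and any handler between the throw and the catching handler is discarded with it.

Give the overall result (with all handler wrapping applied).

Step-by-step:
throw(4) @ H2 caught ⇒ 15
H3 returns (15, 0)
H4 returns [(15, 0)]
= [(15, 0)]

Answer: [(15, 0)]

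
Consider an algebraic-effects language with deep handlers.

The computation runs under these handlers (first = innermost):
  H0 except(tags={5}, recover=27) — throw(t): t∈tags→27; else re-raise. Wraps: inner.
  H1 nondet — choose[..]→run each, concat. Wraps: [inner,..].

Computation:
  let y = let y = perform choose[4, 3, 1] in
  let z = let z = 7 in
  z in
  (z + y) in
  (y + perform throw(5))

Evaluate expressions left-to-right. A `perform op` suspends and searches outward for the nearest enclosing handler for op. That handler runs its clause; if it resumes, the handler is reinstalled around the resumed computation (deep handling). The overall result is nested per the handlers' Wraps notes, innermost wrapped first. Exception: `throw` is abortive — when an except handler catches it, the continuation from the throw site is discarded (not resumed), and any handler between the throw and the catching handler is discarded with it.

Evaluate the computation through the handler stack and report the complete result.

Working:
choose[4, 3, 1] @ H1
  branch[0] choose=4:
    throw(5) @ H0 caught ⇒ 27
    H1 returns [27]
  branch[1] choose=3:
    throw(5) @ H0 caught ⇒ 27
    H1 returns [27]
  branch[2] choose=1:
    throw(5) @ H0 caught ⇒ 27
    H1 returns [27]
= [27, 27, 27]

Answer: [27, 27, 27]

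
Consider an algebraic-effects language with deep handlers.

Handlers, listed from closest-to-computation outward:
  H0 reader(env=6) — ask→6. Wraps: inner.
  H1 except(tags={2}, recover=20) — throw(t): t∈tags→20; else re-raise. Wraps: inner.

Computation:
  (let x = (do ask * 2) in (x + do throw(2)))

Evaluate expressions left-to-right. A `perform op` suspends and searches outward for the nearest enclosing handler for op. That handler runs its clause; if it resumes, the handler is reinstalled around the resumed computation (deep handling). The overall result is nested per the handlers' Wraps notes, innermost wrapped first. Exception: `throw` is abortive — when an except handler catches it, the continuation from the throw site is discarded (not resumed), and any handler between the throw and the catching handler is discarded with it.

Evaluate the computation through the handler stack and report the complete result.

Answer: 20

Working:
ask @ H0 ⇒ 6
throw(2) @ H1 caught ⇒ 20
= 20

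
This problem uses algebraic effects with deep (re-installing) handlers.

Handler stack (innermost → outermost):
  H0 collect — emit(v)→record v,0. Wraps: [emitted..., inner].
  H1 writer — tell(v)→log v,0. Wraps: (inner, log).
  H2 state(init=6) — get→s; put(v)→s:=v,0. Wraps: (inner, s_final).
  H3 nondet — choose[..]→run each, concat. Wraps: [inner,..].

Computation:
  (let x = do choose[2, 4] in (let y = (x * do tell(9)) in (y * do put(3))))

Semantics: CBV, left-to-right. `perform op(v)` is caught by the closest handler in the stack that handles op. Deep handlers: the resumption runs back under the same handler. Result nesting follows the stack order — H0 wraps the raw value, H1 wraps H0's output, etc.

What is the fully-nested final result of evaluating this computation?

Answer: [(([0], (9)), 3), (([0], (9)), 3)]

Step-by-step:
choose[2, 4] @ H3
  branch[0] choose=2:
    tell(9) @ H1 ⇒ log+=9
    put(3) @ H2 ⇒ s:=3
    H0 returns [0]
    H1 returns ([0], (9))
    H2 returns (([0], (9)), 3)
    H3 returns [(([0], (9)), 3)]
  branch[1] choose=4:
    tell(9) @ H1 ⇒ log+=9
    put(3) @ H2 ⇒ s:=3
    H0 returns [0]
    H1 returns ([0], (9))
    H2 returns (([0], (9)), 3)
    H3 returns [(([0], (9)), 3)]
= [(([0], (9)), 3), (([0], (9)), 3)]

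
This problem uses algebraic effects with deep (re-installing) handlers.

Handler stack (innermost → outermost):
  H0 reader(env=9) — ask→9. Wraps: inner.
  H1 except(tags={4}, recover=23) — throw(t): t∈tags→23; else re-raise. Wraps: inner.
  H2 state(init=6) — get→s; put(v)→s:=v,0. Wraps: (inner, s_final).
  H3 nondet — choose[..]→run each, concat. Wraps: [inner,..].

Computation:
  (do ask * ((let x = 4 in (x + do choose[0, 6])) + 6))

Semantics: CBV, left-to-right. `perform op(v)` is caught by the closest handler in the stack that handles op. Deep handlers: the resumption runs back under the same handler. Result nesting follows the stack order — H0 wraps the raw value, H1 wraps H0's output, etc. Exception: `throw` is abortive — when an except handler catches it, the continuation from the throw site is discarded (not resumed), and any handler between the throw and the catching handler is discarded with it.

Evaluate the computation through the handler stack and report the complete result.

Answer: [(90, 6), (144, 6)]

Evaluation trace:
ask @ H0 ⇒ 9
choose[0, 6] @ H3
  branch[0] choose=0:
    H0 returns 90
    H1 returns 90
    H2 returns (90, 6)
    H3 returns [(90, 6)]
  branch[1] choose=6:
    H0 returns 144
    H1 returns 144
    H2 returns (144, 6)
    H3 returns [(144, 6)]
= [(90, 6), (144, 6)]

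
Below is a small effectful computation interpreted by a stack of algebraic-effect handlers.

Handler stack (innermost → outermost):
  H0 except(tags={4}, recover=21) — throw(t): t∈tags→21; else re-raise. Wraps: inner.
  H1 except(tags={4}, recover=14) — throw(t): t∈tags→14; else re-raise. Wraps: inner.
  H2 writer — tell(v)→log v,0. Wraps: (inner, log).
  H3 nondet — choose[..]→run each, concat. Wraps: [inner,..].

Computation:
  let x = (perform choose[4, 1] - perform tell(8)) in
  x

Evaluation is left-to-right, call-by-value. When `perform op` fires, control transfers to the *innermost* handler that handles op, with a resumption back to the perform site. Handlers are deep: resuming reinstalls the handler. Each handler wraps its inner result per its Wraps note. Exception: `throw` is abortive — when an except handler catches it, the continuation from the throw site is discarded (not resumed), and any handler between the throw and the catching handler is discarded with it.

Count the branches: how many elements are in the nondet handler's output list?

Answer: 2

Working:
choose[4, 1] @ H3
  branch[0] choose=4:
    tell(8) @ H2 ⇒ log+=8
    H0 returns 4
    H1 returns 4
    H2 returns (4, (8))
    H3 returns [(4, (8))]
  branch[1] choose=1:
    tell(8) @ H2 ⇒ log+=8
    H0 returns 1
    H1 returns 1
    H2 returns (1, (8))
    H3 returns [(1, (8))]
= [(4, (8)), (1, (8))]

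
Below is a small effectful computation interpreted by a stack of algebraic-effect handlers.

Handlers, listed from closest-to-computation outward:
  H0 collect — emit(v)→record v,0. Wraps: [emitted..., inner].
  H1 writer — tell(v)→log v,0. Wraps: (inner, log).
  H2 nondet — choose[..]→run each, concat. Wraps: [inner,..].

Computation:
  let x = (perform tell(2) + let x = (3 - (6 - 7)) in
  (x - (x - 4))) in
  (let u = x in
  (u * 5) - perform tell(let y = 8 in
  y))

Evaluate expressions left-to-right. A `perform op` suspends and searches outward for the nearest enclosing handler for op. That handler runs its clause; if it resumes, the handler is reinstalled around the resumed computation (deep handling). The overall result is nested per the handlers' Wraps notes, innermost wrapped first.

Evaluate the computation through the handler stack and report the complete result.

Answer: [([20], (2, 8))]

Evaluation trace:
tell(2) @ H1 ⇒ log+=2
tell(8) @ H1 ⇒ log+=8
H0 returns [20]
H1 returns ([20], (2, 8))
H2 returns [([20], (2, 8))]
= [([20], (2, 8))]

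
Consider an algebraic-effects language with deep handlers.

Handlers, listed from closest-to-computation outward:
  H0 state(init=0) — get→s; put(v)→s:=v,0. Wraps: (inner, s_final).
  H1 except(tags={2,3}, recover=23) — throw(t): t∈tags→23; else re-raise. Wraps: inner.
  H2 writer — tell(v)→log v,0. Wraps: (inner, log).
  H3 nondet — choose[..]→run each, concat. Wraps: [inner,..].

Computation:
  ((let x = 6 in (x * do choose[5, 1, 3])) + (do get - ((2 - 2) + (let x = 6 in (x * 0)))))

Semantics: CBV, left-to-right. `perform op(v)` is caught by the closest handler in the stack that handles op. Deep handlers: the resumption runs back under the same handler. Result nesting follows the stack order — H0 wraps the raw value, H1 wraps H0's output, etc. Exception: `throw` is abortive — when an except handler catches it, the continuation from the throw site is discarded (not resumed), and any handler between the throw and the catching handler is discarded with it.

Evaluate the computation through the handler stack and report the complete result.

Answer: [((30, 0), ()), ((6, 0), ()), ((18, 0), ())]

Evaluation trace:
choose[5, 1, 3] @ H3
  branch[0] choose=5:
    get @ H0 ⇒ 0
    H0 returns (30, 0)
    H1 returns (30, 0)
    H2 returns ((30, 0), ())
    H3 returns [((30, 0), ())]
  branch[1] choose=1:
    get @ H0 ⇒ 0
    H0 returns (6, 0)
    H1 returns (6, 0)
    H2 returns ((6, 0), ())
    H3 returns [((6, 0), ())]
  branch[2] choose=3:
    get @ H0 ⇒ 0
    H0 returns (18, 0)
    H1 returns (18, 0)
    H2 returns ((18, 0), ())
    H3 returns [((18, 0), ())]
= [((30, 0), ()), ((6, 0), ()), ((18, 0), ())]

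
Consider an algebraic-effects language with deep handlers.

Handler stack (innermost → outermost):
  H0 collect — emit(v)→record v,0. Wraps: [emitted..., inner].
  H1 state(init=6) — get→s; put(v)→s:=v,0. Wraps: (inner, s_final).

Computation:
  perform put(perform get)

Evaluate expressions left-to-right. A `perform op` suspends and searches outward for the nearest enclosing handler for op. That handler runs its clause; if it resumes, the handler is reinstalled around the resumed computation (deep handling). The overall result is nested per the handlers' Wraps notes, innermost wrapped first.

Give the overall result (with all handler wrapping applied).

Answer: ([0], 6)

Step-by-step:
get @ H1 ⇒ 6
put(6) @ H1 ⇒ s:=6
H0 returns [0]
H1 returns ([0], 6)
= ([0], 6)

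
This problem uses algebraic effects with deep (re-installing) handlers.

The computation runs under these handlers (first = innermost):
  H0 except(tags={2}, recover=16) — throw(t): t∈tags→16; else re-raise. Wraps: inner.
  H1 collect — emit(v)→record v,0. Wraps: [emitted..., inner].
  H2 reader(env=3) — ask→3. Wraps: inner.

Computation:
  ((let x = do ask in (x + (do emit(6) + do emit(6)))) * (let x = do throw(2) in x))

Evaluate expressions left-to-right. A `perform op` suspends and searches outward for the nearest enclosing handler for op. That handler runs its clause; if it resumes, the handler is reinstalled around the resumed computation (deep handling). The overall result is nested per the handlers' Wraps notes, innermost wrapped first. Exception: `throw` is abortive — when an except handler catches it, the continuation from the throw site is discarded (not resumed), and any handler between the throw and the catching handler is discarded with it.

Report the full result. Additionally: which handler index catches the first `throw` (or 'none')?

Answer: [6, 6, 16] ; first throw caught by: H0

Step-by-step:
ask @ H2 ⇒ 3
emit(6) @ H1 ⇒ out+=6
emit(6) @ H1 ⇒ out+=6
throw(2) @ H0 caught ⇒ 16
H1 returns [6, 6, 16]
H2 returns [6, 6, 16]
= [6, 6, 16]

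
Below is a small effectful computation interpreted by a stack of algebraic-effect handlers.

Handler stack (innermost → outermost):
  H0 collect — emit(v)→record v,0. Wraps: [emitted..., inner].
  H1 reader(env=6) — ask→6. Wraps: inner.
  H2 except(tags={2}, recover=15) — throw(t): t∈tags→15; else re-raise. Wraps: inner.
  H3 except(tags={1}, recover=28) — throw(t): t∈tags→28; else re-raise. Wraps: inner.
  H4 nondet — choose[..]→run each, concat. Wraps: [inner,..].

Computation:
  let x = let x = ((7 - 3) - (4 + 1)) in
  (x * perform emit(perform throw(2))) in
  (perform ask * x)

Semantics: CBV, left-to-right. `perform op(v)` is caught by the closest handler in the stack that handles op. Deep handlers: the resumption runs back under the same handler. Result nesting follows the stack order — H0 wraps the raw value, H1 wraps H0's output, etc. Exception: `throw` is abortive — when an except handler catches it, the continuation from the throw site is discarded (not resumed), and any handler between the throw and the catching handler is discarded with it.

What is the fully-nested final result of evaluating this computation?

Working:
throw(2) @ H2 caught ⇒ 15
H3 returns 15
H4 returns [15]
= [15]

Answer: [15]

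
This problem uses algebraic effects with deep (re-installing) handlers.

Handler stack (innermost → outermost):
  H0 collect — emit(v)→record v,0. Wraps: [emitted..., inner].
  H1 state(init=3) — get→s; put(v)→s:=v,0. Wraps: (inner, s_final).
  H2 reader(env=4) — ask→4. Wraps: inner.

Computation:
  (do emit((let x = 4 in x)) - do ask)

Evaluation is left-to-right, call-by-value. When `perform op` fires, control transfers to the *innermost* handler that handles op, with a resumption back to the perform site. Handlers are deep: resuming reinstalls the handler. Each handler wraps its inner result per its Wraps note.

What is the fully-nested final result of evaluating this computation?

Step-by-step:
emit(4) @ H0 ⇒ out+=4
ask @ H2 ⇒ 4
H0 returns [4, -4]
H1 returns ([4, -4], 3)
H2 returns ([4, -4], 3)
= ([4, -4], 3)

Answer: ([4, -4], 3)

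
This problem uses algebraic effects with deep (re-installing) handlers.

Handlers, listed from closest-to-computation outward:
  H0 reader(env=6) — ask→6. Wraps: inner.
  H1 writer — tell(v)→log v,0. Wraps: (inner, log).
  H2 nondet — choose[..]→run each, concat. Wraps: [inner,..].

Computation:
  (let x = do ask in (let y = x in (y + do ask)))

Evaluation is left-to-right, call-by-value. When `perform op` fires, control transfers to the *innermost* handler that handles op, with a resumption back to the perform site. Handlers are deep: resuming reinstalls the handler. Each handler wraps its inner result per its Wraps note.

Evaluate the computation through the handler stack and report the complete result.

Answer: [(12, ())]

Step-by-step:
ask @ H0 ⇒ 6
ask @ H0 ⇒ 6
H0 returns 12
H1 returns (12, ())
H2 returns [(12, ())]
= [(12, ())]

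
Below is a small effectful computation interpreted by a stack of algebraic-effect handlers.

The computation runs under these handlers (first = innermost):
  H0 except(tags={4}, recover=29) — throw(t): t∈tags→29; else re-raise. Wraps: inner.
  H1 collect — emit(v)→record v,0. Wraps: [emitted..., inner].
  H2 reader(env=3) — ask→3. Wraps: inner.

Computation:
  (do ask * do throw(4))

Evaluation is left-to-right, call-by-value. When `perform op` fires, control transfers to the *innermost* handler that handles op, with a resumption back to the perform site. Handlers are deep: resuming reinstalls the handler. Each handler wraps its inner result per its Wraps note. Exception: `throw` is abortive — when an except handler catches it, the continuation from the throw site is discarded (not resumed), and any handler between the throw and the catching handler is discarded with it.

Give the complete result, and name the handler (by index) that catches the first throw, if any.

Working:
ask @ H2 ⇒ 3
throw(4) @ H0 caught ⇒ 29
H1 returns [29]
H2 returns [29]
= [29]

Answer: [29] ; first throw caught by: H0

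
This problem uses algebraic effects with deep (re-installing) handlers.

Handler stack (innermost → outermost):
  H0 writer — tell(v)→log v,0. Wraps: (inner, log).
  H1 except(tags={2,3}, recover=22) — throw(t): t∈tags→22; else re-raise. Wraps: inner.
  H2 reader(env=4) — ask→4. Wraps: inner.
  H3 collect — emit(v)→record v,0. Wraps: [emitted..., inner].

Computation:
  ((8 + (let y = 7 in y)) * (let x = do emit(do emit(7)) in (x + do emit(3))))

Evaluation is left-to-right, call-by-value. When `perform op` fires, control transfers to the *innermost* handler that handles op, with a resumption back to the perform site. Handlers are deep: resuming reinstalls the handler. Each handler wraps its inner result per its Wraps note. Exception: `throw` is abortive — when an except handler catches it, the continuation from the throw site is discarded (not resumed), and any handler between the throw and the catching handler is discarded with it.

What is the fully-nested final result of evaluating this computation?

Step-by-step:
emit(7) @ H3 ⇒ out+=7
emit(0) @ H3 ⇒ out+=0
emit(3) @ H3 ⇒ out+=3
H0 returns (0, ())
H1 returns (0, ())
H2 returns (0, ())
H3 returns [7, 0, 3, (0, ())]
= [7, 0, 3, (0, ())]

Answer: [7, 0, 3, (0, ())]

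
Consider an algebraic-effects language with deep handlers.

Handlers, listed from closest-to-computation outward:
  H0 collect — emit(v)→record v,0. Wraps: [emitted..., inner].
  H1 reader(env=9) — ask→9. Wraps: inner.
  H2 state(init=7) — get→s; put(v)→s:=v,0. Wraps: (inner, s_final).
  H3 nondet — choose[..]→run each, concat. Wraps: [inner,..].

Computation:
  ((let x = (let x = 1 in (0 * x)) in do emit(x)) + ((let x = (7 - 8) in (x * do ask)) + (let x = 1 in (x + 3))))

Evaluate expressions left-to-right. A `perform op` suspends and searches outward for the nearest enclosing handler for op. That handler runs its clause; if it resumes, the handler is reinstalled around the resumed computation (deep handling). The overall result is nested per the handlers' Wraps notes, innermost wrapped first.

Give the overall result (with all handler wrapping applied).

Step-by-step:
emit(0) @ H0 ⇒ out+=0
ask @ H1 ⇒ 9
H0 returns [0, -5]
H1 returns [0, -5]
H2 returns ([0, -5], 7)
H3 returns [([0, -5], 7)]
= [([0, -5], 7)]

Answer: [([0, -5], 7)]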